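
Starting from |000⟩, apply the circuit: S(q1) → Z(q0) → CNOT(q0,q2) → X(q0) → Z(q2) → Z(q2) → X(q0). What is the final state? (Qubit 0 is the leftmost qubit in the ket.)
|000⟩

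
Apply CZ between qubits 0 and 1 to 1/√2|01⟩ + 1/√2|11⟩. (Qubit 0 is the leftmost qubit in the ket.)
1/√2|01⟩ - 1/√2|11⟩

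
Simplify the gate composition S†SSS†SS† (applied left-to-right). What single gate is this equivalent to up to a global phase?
I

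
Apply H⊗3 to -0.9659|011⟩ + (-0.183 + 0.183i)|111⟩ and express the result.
(-0.4062 + 0.0647i)|000⟩ + (0.4062 - 0.0647i)|001⟩ + (0.4062 - 0.0647i)|010⟩ + (-0.4062 + 0.0647i)|011⟩ + (-0.2768 - 0.0647i)|100⟩ + (0.2768 + 0.0647i)|101⟩ + (0.2768 + 0.0647i)|110⟩ + (-0.2768 - 0.0647i)|111⟩

H⊗3 gives amp(|y⟩) = (1/2√2) Σ_x (−1)^(x·y) amp(|x⟩), where x·y is the number of positions in which both x and y have a 1.
|000⟩: (-0.9659 + (-0.183 + 0.183i))/(2√2) = (-0.4062 + 0.0647i)
|001⟩: (0.9659 - (-0.183 + 0.183i))/(2√2) = (0.4062 - 0.0647i)
|010⟩: (0.9659 - (-0.183 + 0.183i))/(2√2) = (0.4062 - 0.0647i)
|011⟩: (-0.9659 + (-0.183 + 0.183i))/(2√2) = (-0.4062 + 0.0647i)
|100⟩: (-0.9659 - (-0.183 + 0.183i))/(2√2) = (-0.2768 - 0.0647i)
|101⟩: (0.9659 + (-0.183 + 0.183i))/(2√2) = (0.2768 + 0.0647i)
|110⟩: (0.9659 + (-0.183 + 0.183i))/(2√2) = (0.2768 + 0.0647i)
|111⟩: (-0.9659 - (-0.183 + 0.183i))/(2√2) = (-0.2768 - 0.0647i)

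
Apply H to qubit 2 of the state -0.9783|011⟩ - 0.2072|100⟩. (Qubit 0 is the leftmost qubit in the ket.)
-0.6918|010⟩ + 0.6918|011⟩ - 0.1465|100⟩ - 0.1465|101⟩

H on qubit 2 mixes each pair of kets that differ only in qubit 2: amplitudes (a, b) of (|…0…⟩, |…1…⟩) become ((a + b)/√2, (a − b)/√2). Kets absent from the input have amplitude 0.
(|010⟩, |011⟩): (a, b) = (0, -0.9783) → (-0.6918, 0.6918)
(|100⟩, |101⟩): (a, b) = (-0.2072, 0) → (-0.1465, -0.1465)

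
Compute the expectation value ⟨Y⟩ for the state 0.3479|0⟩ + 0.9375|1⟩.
0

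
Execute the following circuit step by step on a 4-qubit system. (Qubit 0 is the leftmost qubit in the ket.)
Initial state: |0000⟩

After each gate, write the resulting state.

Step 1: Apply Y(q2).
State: i|0010⟩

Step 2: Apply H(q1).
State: (1/√2)i|0010⟩ + (1/√2)i|0110⟩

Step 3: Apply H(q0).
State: (1/2)i|0010⟩ + (1/2)i|0110⟩ + (1/2)i|1010⟩ + (1/2)i|1110⟩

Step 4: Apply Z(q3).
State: (1/2)i|0010⟩ + (1/2)i|0110⟩ + (1/2)i|1010⟩ + (1/2)i|1110⟩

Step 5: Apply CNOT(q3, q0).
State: (1/2)i|0010⟩ + (1/2)i|0110⟩ + (1/2)i|1010⟩ + (1/2)i|1110⟩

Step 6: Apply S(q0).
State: (1/2)i|0010⟩ + (1/2)i|0110⟩ - 1/2|1010⟩ - 1/2|1110⟩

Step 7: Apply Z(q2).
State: -(1/2)i|0010⟩ - (1/2)i|0110⟩ + 1/2|1010⟩ + 1/2|1110⟩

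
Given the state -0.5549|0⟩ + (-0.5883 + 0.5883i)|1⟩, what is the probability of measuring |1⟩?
0.6922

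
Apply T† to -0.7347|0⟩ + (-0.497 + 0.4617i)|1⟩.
-0.7347|0⟩ + (-0.02496 + 0.6779i)|1⟩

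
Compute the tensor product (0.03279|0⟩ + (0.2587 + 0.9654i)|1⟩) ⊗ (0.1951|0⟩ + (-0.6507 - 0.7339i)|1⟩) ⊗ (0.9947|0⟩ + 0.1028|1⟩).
0.006363|000⟩ + 0.0006576|001⟩ + (-0.02122 - 0.02394i)|010⟩ + (-0.002193 - 0.002474i)|011⟩ + (0.0502 + 0.1874i)|100⟩ + (0.005189 + 0.01936i)|101⟩ + (0.5373 - 0.8137i)|110⟩ + (0.05553 - 0.0841i)|111⟩

amp(|b₁b₂…⟩) = product of the factor amplitudes for bits b₁, b₂, …; only kets whose every factor amplitude is nonzero survive.
|000⟩: (0.03279)(0.1951)(0.9947) = 0.006363
|001⟩: (0.03279)(0.1951)(0.1028) = 0.0006576
|010⟩: (0.03279)(-0.6507 - 0.7339i)(0.9947) = (-0.02122 - 0.02394i)
|011⟩: (0.03279)(-0.6507 - 0.7339i)(0.1028) = (-0.002193 - 0.002474i)
|100⟩: (0.2587 + 0.9654i)(0.1951)(0.9947) = (0.0502 + 0.1874i)
|101⟩: (0.2587 + 0.9654i)(0.1951)(0.1028) = (0.005189 + 0.01936i)
|110⟩: (0.2587 + 0.9654i)(-0.6507 - 0.7339i)(0.9947) = (0.5373 - 0.8137i)
|111⟩: (0.2587 + 0.9654i)(-0.6507 - 0.7339i)(0.1028) = (0.05553 - 0.0841i)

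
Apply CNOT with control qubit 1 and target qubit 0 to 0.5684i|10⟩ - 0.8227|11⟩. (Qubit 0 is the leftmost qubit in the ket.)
-0.8227|01⟩ + 0.5684i|10⟩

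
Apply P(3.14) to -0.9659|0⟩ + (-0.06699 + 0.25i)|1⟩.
-0.9659|0⟩ + (0.06659 - 0.2501i)|1⟩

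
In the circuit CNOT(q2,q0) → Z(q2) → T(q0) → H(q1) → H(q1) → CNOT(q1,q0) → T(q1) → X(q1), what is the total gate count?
8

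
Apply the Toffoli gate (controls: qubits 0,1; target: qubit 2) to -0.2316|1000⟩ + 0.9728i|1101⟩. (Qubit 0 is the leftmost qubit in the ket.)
-0.2316|1000⟩ + 0.9728i|1111⟩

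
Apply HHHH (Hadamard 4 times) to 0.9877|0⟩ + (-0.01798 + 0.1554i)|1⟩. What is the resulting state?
0.9877|0⟩ + (-0.01798 + 0.1554i)|1⟩

H² = I, so an even number of Hadamards cancels: H^4 = I and the state is unchanged.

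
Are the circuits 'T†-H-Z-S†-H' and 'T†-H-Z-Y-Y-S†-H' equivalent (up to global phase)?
Yes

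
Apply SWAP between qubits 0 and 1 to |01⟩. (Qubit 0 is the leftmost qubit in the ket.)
|10⟩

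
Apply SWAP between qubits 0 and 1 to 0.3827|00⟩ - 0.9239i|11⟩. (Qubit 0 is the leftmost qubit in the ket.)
0.3827|00⟩ - 0.9239i|11⟩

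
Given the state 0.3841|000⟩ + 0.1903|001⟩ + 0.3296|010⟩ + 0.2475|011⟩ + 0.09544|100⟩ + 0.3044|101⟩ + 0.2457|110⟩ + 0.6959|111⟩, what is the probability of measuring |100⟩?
0.009109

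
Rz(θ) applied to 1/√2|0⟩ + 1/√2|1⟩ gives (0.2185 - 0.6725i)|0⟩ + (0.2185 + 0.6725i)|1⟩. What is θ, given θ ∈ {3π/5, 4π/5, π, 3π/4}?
4π/5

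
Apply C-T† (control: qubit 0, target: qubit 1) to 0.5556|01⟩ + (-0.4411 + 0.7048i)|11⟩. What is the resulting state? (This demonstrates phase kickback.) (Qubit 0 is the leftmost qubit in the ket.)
0.5556|01⟩ + (0.1865 + 0.8103i)|11⟩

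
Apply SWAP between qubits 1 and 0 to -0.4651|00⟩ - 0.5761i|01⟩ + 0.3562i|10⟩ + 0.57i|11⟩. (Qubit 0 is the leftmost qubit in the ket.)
-0.4651|00⟩ + 0.3562i|01⟩ - 0.5761i|10⟩ + 0.57i|11⟩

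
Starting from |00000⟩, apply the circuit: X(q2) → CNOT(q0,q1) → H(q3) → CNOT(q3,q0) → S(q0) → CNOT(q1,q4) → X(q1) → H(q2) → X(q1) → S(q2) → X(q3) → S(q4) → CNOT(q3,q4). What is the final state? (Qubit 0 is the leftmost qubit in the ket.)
1/2|00011⟩ - (1/2)i|00111⟩ + (1/2)i|10000⟩ + 1/2|10100⟩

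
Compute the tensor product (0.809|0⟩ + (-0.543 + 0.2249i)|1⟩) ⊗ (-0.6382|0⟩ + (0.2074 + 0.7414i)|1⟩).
-0.5163|00⟩ + (0.1678 + 0.5998i)|01⟩ + (0.3465 - 0.1435i)|10⟩ + (-0.2794 - 0.3559i)|11⟩

amp(|b₁b₂…⟩) = product of the factor amplitudes for bits b₁, b₂, …; only kets whose every factor amplitude is nonzero survive.
|00⟩: (0.809)(-0.6382) = -0.5163
|01⟩: (0.809)(0.2074 + 0.7414i) = (0.1678 + 0.5998i)
|10⟩: (-0.543 + 0.2249i)(-0.6382) = (0.3465 - 0.1435i)
|11⟩: (-0.543 + 0.2249i)(0.2074 + 0.7414i) = (-0.2794 - 0.3559i)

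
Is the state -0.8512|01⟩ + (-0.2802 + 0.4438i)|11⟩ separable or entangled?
Separable

Writing the state as a|00⟩ + b|01⟩ + c|10⟩ + d|11⟩, it is a product state iff ad − bc = 0.
Here (a, b, c, d) = (0, -0.8512, 0, (-0.2802 + 0.4438i)): ad − bc = (0)(-0.2802 + 0.4438i) − (-0.8512)(0) = 0, so the state is separable.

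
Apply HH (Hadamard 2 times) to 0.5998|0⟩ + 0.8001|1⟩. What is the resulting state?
0.5998|0⟩ + 0.8001|1⟩

H² = I, so an even number of Hadamards cancels: H^2 = I and the state is unchanged.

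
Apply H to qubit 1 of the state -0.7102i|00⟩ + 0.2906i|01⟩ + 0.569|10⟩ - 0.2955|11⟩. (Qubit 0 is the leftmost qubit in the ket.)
-0.2967i|00⟩ - 0.7077i|01⟩ + 0.1934|10⟩ + 0.6113|11⟩

H on qubit 1 mixes each pair of kets that differ only in qubit 1: amplitudes (a, b) of (|…0…⟩, |…1…⟩) become ((a + b)/√2, (a − b)/√2). Kets absent from the input have amplitude 0.
(|00⟩, |01⟩): (a, b) = (-0.7102i, 0.2906i) → (-0.2967i, -0.7077i)
(|10⟩, |11⟩): (a, b) = (0.569, -0.2955) → (0.1934, 0.6113)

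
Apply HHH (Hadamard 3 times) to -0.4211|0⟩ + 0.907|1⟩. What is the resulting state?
0.3436|0⟩ - 0.9391|1⟩

H² = I, so H^3 = H: a single Hadamard. With (a, b) = (-0.4211, 0.907), H gives ((a + b)/√2, (a − b)/√2) = (0.3436, -0.9391).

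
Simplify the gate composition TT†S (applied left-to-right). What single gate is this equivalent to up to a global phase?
S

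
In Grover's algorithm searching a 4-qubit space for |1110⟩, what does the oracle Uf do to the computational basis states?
Uf|x⟩ = -|x⟩ if x = 1110, else |x⟩ (phase flip on target)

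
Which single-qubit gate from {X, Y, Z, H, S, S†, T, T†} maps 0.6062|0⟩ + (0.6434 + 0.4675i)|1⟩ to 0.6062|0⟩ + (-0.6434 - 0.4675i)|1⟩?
Z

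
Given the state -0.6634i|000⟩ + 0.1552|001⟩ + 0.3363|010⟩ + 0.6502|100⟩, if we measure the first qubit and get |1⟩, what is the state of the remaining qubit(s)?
|00⟩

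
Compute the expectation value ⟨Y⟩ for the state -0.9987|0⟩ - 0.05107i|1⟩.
0.102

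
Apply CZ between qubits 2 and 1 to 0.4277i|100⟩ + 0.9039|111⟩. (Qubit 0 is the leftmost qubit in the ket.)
0.4277i|100⟩ - 0.9039|111⟩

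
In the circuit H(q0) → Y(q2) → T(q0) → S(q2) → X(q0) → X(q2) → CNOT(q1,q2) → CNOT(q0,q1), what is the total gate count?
8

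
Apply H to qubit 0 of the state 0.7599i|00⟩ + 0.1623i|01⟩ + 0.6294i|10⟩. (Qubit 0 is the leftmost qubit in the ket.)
0.9824i|00⟩ + 0.1148i|01⟩ + 0.09228i|10⟩ + 0.1148i|11⟩

H on qubit 0 mixes each pair of kets that differ only in qubit 0: amplitudes (a, b) of (|…0…⟩, |…1…⟩) become ((a + b)/√2, (a − b)/√2). Kets absent from the input have amplitude 0.
(|00⟩, |10⟩): (a, b) = (0.7599i, 0.6294i) → (0.9824i, 0.09228i)
(|01⟩, |11⟩): (a, b) = (0.1623i, 0) → (0.1148i, 0.1148i)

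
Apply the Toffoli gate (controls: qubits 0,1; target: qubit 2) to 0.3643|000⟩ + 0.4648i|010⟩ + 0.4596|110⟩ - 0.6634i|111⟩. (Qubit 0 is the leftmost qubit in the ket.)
0.3643|000⟩ + 0.4648i|010⟩ - 0.6634i|110⟩ + 0.4596|111⟩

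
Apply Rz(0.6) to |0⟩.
(0.9553 - 0.2955i)|0⟩

Rz(0.6) = [[e^(−iθ/2), 0], [0, e^(iθ/2)]] with e^(±iθ/2) = cos(θ/2) ± i·sin(θ/2); θ = 0.6, cos(θ/2) ≈ 0.955336, sin(θ/2) ≈ 0.29552.
With a = amp(|0⟩) = 1 and b = amp(|1⟩) = 0:
new amp(|0⟩) = (0.955336 - 0.29552i)·a = (0.9553 - 0.2955i)
new amp(|1⟩) = (0.955336 + 0.29552i)·b = 0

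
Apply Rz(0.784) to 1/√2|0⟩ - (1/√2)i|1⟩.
(0.6535 - 0.2701i)|0⟩ + (0.2701 - 0.6535i)|1⟩

Rz(0.784) = [[e^(−iθ/2), 0], [0, e^(iθ/2)]] with e^(±iθ/2) = cos(θ/2) ± i·sin(θ/2); θ = 0.784, cos(θ/2) ≈ 0.924147, sin(θ/2) ≈ 0.382037.
With a = amp(|0⟩) = 1/√2 and b = amp(|1⟩) = -(1/√2)i:
new amp(|0⟩) = (0.924147 - 0.382037i)·a = (0.6535 - 0.2701i)
new amp(|1⟩) = (0.924147 + 0.382037i)·b = (0.2701 - 0.6535i)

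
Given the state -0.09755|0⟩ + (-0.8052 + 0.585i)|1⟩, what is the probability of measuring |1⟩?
0.9906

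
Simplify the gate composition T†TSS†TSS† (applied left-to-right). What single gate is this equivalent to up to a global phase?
T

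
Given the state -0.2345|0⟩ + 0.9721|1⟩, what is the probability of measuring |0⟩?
0.05499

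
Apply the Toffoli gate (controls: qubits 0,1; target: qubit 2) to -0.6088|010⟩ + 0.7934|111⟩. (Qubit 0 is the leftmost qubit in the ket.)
-0.6088|010⟩ + 0.7934|110⟩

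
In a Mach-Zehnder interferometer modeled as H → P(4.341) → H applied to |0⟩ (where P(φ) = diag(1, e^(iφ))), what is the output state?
(0.3185 - 0.4659i)|0⟩ + (0.6815 + 0.4659i)|1⟩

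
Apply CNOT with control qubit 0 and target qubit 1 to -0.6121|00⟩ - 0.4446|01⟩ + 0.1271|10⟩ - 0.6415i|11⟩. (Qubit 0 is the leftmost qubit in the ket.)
-0.6121|00⟩ - 0.4446|01⟩ - 0.6415i|10⟩ + 0.1271|11⟩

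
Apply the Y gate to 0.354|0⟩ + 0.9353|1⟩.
-0.9353i|0⟩ + 0.354i|1⟩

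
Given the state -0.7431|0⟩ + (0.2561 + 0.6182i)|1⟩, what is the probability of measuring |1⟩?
0.4478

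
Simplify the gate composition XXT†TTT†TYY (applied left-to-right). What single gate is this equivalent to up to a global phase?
T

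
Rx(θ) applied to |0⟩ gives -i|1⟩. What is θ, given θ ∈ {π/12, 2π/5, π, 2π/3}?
π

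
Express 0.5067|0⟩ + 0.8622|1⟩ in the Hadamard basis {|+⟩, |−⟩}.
0.968|+⟩ - 0.2514|−⟩

With |ψ⟩ = α|0⟩ + β|1⟩, the Hadamard-basis coefficients are ⟨+|ψ⟩ = (α + β)/√2 and ⟨−|ψ⟩ = (α − β)/√2.
Here α = 0.5067, β = 0.8622: (α + β)/√2 = 0.968, (α − β)/√2 = -0.2514.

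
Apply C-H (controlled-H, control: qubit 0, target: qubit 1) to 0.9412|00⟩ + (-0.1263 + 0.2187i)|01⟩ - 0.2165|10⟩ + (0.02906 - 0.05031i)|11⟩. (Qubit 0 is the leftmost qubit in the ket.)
0.9412|00⟩ + (-0.1263 + 0.2187i)|01⟩ + (-0.1325 - 0.03557i)|10⟩ + (-0.1736 + 0.03557i)|11⟩

C-H leaves the control-|0⟩ kets |00⟩, |01⟩ unchanged and applies H to qubit 1 on the control-|1⟩ pair (|10⟩, |11⟩).
H = [[1/√2, 1/√2], [1/√2, -1/√2]].
With a = amp(|10⟩) = -0.2165 and b = amp(|11⟩) = (0.02906 - 0.05031i):
new amp(|10⟩) = (1/√2)·a + (1/√2)·b = (-0.1325 - 0.03557i)
new amp(|11⟩) = (1/√2)·a + (-1/√2)·b = (-0.1736 + 0.03557i)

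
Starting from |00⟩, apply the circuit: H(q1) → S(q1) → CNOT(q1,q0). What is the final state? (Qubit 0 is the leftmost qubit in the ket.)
1/√2|00⟩ + (1/√2)i|11⟩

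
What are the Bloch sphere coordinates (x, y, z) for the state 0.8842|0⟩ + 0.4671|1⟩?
(0.826, 0, 0.5636)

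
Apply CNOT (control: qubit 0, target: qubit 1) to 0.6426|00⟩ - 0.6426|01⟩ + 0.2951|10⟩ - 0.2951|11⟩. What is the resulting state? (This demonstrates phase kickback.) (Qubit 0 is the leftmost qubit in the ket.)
0.6426|00⟩ - 0.6426|01⟩ - 0.2951|10⟩ + 0.2951|11⟩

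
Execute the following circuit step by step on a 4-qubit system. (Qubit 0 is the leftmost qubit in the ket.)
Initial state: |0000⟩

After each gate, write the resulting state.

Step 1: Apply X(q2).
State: |0010⟩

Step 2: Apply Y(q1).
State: i|0110⟩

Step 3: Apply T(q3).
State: i|0110⟩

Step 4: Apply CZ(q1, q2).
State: -i|0110⟩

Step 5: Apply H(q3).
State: -(1/√2)i|0110⟩ - (1/√2)i|0111⟩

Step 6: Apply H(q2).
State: -(1/2)i|0100⟩ - (1/2)i|0101⟩ + (1/2)i|0110⟩ + (1/2)i|0111⟩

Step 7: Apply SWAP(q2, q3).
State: -(1/2)i|0100⟩ + (1/2)i|0101⟩ - (1/2)i|0110⟩ + (1/2)i|0111⟩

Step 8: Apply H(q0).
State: -(1/√8)i|0100⟩ + (1/√8)i|0101⟩ - (1/√8)i|0110⟩ + (1/√8)i|0111⟩ - (1/√8)i|1100⟩ + (1/√8)i|1101⟩ - (1/√8)i|1110⟩ + (1/√8)i|1111⟩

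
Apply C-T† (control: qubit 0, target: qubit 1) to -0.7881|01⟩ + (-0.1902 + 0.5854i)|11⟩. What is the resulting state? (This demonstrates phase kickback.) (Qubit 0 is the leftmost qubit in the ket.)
-0.7881|01⟩ + (0.2794 + 0.5484i)|11⟩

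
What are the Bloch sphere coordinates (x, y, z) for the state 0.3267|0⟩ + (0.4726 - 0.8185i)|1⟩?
(0.3088, -0.5348, -0.7866)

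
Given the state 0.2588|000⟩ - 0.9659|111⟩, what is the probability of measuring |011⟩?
0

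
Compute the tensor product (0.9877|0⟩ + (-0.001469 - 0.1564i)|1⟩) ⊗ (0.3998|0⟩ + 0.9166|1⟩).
0.3949|00⟩ + 0.9053|01⟩ + (-0.0005873 - 0.06253i)|10⟩ + (-0.001346 - 0.1434i)|11⟩

amp(|b₁b₂…⟩) = product of the factor amplitudes for bits b₁, b₂, …; only kets whose every factor amplitude is nonzero survive.
|00⟩: (0.9877)(0.3998) = 0.3949
|01⟩: (0.9877)(0.9166) = 0.9053
|10⟩: (-0.001469 - 0.1564i)(0.3998) = (-0.0005873 - 0.06253i)
|11⟩: (-0.001469 - 0.1564i)(0.9166) = (-0.001346 - 0.1434i)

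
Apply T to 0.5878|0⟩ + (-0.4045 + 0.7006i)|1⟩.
0.5878|0⟩ + (-0.7814 + 0.2094i)|1⟩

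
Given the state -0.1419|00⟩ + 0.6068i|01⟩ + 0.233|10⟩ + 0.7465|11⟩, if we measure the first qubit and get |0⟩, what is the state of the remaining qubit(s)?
-0.2277|0⟩ + 0.9737i|1⟩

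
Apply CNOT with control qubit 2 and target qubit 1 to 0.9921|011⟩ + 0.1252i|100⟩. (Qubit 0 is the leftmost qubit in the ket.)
0.9921|001⟩ + 0.1252i|100⟩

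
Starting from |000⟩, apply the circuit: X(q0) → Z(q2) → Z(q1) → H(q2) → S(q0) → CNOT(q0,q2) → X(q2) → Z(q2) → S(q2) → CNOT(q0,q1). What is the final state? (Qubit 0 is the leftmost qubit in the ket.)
(1/√2)i|110⟩ + 1/√2|111⟩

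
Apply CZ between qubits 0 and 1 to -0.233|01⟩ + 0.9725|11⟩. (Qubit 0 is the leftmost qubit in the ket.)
-0.233|01⟩ - 0.9725|11⟩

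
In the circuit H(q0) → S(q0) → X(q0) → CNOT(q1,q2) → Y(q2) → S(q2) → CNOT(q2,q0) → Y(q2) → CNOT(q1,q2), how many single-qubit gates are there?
6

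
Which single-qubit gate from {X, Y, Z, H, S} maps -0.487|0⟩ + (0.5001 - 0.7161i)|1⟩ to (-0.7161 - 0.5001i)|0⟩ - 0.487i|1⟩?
Y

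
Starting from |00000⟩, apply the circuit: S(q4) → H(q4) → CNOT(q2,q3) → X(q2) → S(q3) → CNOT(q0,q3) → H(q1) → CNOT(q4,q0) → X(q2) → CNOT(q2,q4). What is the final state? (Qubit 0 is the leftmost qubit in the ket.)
1/2|00000⟩ + 1/2|01000⟩ + 1/2|10001⟩ + 1/2|11001⟩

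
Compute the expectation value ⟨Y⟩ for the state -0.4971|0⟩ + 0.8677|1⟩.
0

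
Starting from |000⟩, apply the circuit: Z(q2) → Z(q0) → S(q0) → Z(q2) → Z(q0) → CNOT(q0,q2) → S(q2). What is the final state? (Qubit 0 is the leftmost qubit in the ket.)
|000⟩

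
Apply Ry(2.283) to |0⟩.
0.4162|0⟩ + 0.9093|1⟩

Ry(2.283) = [[cos(θ/2), −sin(θ/2)], [sin(θ/2), cos(θ/2)]]; θ = 2.283, cos(θ/2) ≈ 0.416231, sin(θ/2) ≈ 0.909259.
With a = amp(|0⟩) = 1 and b = amp(|1⟩) = 0:
new amp(|0⟩) = (0.416231)·a + (-0.909259)·b = 0.4162
new amp(|1⟩) = (0.909259)·a + (0.416231)·b = 0.9093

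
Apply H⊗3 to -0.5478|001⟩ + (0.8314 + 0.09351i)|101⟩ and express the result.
(0.1003 + 0.03306i)|000⟩ + (-0.1003 - 0.03306i)|001⟩ + (0.1003 + 0.03306i)|010⟩ + (-0.1003 - 0.03306i)|011⟩ + (-0.4876 - 0.03306i)|100⟩ + (0.4876 + 0.03306i)|101⟩ + (-0.4876 - 0.03306i)|110⟩ + (0.4876 + 0.03306i)|111⟩

H⊗3 gives amp(|y⟩) = (1/2√2) Σ_x (−1)^(x·y) amp(|x⟩), where x·y is the number of positions in which both x and y have a 1.
|000⟩: (-0.5478 + (0.8314 + 0.09351i))/(2√2) = (0.1003 + 0.03306i)
|001⟩: (0.5478 - (0.8314 + 0.09351i))/(2√2) = (-0.1003 - 0.03306i)
|010⟩: (-0.5478 + (0.8314 + 0.09351i))/(2√2) = (0.1003 + 0.03306i)
|011⟩: (0.5478 - (0.8314 + 0.09351i))/(2√2) = (-0.1003 - 0.03306i)
|100⟩: (-0.5478 - (0.8314 + 0.09351i))/(2√2) = (-0.4876 - 0.03306i)
|101⟩: (0.5478 + (0.8314 + 0.09351i))/(2√2) = (0.4876 + 0.03306i)
|110⟩: (-0.5478 - (0.8314 + 0.09351i))/(2√2) = (-0.4876 - 0.03306i)
|111⟩: (0.5478 + (0.8314 + 0.09351i))/(2√2) = (0.4876 + 0.03306i)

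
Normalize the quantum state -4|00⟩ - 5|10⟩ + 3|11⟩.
-0.5657|00⟩ - 1/√2|10⟩ + 0.4243|11⟩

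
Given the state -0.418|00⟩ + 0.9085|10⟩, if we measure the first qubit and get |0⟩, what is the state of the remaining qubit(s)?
-|0⟩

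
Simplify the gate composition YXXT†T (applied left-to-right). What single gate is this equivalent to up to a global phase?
Y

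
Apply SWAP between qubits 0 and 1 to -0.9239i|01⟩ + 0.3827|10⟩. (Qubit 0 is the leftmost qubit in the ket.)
0.3827|01⟩ - 0.9239i|10⟩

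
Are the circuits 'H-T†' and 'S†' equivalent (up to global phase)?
No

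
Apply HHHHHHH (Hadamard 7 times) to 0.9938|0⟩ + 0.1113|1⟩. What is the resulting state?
0.7814|0⟩ + 0.624|1⟩

H² = I, so H^7 = H: a single Hadamard. With (a, b) = (0.9938, 0.1113), H gives ((a + b)/√2, (a − b)/√2) = (0.7814, 0.624).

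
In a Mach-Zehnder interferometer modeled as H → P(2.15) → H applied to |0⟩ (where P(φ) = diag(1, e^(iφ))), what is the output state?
(0.2263 + 0.4184i)|0⟩ + (0.7737 - 0.4184i)|1⟩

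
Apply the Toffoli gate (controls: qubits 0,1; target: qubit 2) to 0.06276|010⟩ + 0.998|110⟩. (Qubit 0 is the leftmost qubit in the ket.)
0.06276|010⟩ + 0.998|111⟩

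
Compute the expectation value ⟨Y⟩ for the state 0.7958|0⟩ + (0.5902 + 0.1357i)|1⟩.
0.216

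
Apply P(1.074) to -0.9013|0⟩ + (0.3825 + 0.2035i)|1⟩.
-0.9013|0⟩ + (0.003404 + 0.4333i)|1⟩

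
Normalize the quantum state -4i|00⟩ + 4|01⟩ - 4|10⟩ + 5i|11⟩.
-0.4682i|00⟩ + 0.4682|01⟩ - 0.4682|10⟩ + 0.5852i|11⟩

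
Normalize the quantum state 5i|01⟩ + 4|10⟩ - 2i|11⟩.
0.7454i|01⟩ + 0.5963|10⟩ - 0.2981i|11⟩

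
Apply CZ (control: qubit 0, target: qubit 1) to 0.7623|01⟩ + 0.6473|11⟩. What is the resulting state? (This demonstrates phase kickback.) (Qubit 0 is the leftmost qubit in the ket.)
0.7623|01⟩ - 0.6473|11⟩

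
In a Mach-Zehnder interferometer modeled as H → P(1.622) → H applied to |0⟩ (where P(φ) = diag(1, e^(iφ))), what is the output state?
(0.4744 + 0.4993i)|0⟩ + (0.5256 - 0.4993i)|1⟩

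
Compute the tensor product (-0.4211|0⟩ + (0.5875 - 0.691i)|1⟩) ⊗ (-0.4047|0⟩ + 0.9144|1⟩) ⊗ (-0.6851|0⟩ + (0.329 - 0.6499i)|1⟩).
-0.1168|000⟩ + (0.05607 - 0.1108i)|001⟩ + 0.2638|010⟩ + (-0.1267 + 0.2502i)|011⟩ + (0.1629 - 0.1916i)|100⟩ + (0.1035 + 0.2465i)|101⟩ + (-0.368 + 0.4329i)|110⟩ + (-0.2339 - 0.557i)|111⟩

amp(|b₁b₂…⟩) = product of the factor amplitudes for bits b₁, b₂, …; only kets whose every factor amplitude is nonzero survive.
|000⟩: (-0.4211)(-0.4047)(-0.6851) = -0.1168
|001⟩: (-0.4211)(-0.4047)(0.329 - 0.6499i) = (0.05607 - 0.1108i)
|010⟩: (-0.4211)(0.9144)(-0.6851) = 0.2638
|011⟩: (-0.4211)(0.9144)(0.329 - 0.6499i) = (-0.1267 + 0.2502i)
|100⟩: (0.5875 - 0.691i)(-0.4047)(-0.6851) = (0.1629 - 0.1916i)
|101⟩: (0.5875 - 0.691i)(-0.4047)(0.329 - 0.6499i) = (0.1035 + 0.2465i)
|110⟩: (0.5875 - 0.691i)(0.9144)(-0.6851) = (-0.368 + 0.4329i)
|111⟩: (0.5875 - 0.691i)(0.9144)(0.329 - 0.6499i) = (-0.2339 - 0.557i)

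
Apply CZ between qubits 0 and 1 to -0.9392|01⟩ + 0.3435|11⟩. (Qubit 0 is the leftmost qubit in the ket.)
-0.9392|01⟩ - 0.3435|11⟩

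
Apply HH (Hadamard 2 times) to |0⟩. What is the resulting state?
|0⟩

H² = I, so an even number of Hadamards cancels: H^2 = I and the state is unchanged.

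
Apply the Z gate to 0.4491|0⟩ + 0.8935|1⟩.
0.4491|0⟩ - 0.8935|1⟩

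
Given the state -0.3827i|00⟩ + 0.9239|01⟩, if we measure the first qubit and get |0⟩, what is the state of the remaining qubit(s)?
-0.3827i|0⟩ + 0.9239|1⟩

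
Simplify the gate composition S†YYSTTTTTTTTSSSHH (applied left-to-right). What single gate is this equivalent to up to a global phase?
S†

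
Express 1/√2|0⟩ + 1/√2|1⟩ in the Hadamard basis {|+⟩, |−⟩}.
|+⟩

With |ψ⟩ = α|0⟩ + β|1⟩, the Hadamard-basis coefficients are ⟨+|ψ⟩ = (α + β)/√2 and ⟨−|ψ⟩ = (α − β)/√2.
Here α = 1/√2, β = 1/√2: (α + β)/√2 = 1, (α − β)/√2 = 0.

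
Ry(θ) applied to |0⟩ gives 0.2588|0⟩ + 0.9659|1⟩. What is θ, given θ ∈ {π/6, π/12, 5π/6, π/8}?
5π/6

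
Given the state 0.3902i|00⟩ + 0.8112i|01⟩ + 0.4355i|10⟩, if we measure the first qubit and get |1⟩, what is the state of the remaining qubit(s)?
i|0⟩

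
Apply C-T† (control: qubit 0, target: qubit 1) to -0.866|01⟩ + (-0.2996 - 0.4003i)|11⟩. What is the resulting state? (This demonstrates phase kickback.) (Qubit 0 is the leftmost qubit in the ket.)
-0.866|01⟩ + (-0.4949 - 0.07121i)|11⟩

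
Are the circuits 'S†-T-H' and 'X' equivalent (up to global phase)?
No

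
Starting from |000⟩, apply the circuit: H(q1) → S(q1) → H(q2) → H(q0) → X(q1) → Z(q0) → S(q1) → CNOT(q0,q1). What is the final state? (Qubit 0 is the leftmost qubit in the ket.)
(1/√8)i|000⟩ + (1/√8)i|001⟩ + (1/√8)i|010⟩ + (1/√8)i|011⟩ - (1/√8)i|100⟩ - (1/√8)i|101⟩ - (1/√8)i|110⟩ - (1/√8)i|111⟩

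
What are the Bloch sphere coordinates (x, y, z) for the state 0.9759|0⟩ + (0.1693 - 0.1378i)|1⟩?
(0.3304, -0.269, 0.9047)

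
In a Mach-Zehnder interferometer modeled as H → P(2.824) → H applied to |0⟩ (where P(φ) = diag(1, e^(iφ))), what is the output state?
(0.02501 + 0.1561i)|0⟩ + (0.975 - 0.1561i)|1⟩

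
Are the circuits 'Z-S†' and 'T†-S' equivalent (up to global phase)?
No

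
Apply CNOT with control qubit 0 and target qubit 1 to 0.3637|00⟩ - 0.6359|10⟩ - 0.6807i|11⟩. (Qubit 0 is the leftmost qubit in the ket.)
0.3637|00⟩ - 0.6807i|10⟩ - 0.6359|11⟩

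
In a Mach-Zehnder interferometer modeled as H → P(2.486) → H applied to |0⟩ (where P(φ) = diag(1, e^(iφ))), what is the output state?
(0.1037 + 0.3048i)|0⟩ + (0.8963 - 0.3048i)|1⟩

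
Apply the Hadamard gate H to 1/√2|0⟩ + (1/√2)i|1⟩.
(1/2 + (1/2)i)|0⟩ + (1/2 - (1/2)i)|1⟩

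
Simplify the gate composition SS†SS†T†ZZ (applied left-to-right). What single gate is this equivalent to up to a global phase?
T†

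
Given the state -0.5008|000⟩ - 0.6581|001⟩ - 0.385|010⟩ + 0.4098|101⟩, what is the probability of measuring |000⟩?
0.2508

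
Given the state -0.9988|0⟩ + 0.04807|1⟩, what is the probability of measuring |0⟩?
0.9976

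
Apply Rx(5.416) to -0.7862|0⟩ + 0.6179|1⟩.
(0.7134 - 0.2596i)|0⟩ + (-0.5607 + 0.3303i)|1⟩

Rx(5.416) = [[cos(θ/2), −i·sin(θ/2)], [−i·sin(θ/2), cos(θ/2)]]; θ = 5.416, cos(θ/2) ≈ -0.907462, sin(θ/2) ≈ 0.420134.
With a = amp(|0⟩) = -0.7862 and b = amp(|1⟩) = 0.6179:
new amp(|0⟩) = (-0.907462)·a + (-0.420134i)·b = (0.7134 - 0.2596i)
new amp(|1⟩) = (-0.420134i)·a + (-0.907462)·b = (-0.5607 + 0.3303i)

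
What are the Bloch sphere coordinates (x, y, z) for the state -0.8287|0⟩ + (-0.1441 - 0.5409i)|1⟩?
(0.2388, 0.8965, 0.3734)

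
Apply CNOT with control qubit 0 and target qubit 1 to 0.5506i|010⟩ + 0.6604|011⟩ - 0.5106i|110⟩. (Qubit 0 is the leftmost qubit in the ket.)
0.5506i|010⟩ + 0.6604|011⟩ - 0.5106i|100⟩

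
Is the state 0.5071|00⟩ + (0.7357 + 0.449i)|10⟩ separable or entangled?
Separable

Writing the state as a|00⟩ + b|01⟩ + c|10⟩ + d|11⟩, it is a product state iff ad − bc = 0.
Here (a, b, c, d) = (0.5071, 0, (0.7357 + 0.449i), 0): ad − bc = (0.5071)(0) − (0)(0.7357 + 0.449i) = 0, so the state is separable.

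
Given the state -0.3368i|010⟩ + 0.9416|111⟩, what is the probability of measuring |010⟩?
0.1134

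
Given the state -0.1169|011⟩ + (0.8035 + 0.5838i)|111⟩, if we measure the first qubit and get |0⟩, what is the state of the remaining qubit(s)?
-|11⟩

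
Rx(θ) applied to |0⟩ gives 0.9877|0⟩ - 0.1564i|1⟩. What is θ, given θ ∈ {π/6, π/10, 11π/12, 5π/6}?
π/10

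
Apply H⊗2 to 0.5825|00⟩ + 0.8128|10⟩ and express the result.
0.6977|00⟩ + 0.6977|01⟩ - 0.1152|10⟩ - 0.1152|11⟩

H⊗2 gives amp(|y⟩) = (1/2) Σ_x (−1)^(x·y) amp(|x⟩), where x·y is the number of positions in which both x and y have a 1.
|00⟩: (0.5825 + 0.8128)/2 = 0.6977
|01⟩: (0.5825 + 0.8128)/2 = 0.6977
|10⟩: (0.5825 - 0.8128)/2 = -0.1152
|11⟩: (0.5825 - 0.8128)/2 = -0.1152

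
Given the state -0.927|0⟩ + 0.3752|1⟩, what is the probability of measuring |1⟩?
0.1408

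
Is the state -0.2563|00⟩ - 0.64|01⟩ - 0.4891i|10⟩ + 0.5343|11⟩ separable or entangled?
Entangled

Writing the state as a|00⟩ + b|01⟩ + c|10⟩ + d|11⟩, it is a product state iff ad − bc = 0.
Here (a, b, c, d) = (-0.2563, -0.64, -0.4891i, 0.5343): ad − bc = (-0.2563)(0.5343) − (-0.64)(-0.4891i) = (-0.1369 - 0.313i) ≠ 0, so the state is entangled.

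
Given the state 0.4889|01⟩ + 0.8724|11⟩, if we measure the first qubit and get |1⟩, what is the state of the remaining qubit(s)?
|1⟩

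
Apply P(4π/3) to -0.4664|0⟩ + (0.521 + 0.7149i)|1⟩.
-0.4664|0⟩ + (0.3586 - 0.8086i)|1⟩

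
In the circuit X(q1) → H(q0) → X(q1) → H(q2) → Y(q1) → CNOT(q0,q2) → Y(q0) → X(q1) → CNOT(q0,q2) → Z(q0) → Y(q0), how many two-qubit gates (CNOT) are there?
2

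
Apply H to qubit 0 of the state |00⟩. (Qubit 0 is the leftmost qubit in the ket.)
1/√2|00⟩ + 1/√2|10⟩

H on qubit 0 mixes each pair of kets that differ only in qubit 0: amplitudes (a, b) of (|…0…⟩, |…1…⟩) become ((a + b)/√2, (a − b)/√2). Kets absent from the input have amplitude 0.
(|00⟩, |10⟩): (a, b) = (1, 0) → (1/√2, 1/√2)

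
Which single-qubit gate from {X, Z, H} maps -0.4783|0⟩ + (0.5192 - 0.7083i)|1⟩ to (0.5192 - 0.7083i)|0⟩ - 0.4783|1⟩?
X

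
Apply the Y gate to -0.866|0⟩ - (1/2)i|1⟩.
-1/2|0⟩ - 0.866i|1⟩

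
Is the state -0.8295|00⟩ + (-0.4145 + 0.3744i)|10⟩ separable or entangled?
Separable

Writing the state as a|00⟩ + b|01⟩ + c|10⟩ + d|11⟩, it is a product state iff ad − bc = 0.
Here (a, b, c, d) = (-0.8295, 0, (-0.4145 + 0.3744i), 0): ad − bc = (-0.8295)(0) − (0)(-0.4145 + 0.3744i) = 0, so the state is separable.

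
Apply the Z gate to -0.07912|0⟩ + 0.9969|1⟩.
-0.07912|0⟩ - 0.9969|1⟩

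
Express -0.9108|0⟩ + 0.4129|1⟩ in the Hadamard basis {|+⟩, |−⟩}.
-0.3521|+⟩ - 0.936|−⟩

With |ψ⟩ = α|0⟩ + β|1⟩, the Hadamard-basis coefficients are ⟨+|ψ⟩ = (α + β)/√2 and ⟨−|ψ⟩ = (α − β)/√2.
Here α = -0.9108, β = 0.4129: (α + β)/√2 = -0.3521, (α − β)/√2 = -0.936.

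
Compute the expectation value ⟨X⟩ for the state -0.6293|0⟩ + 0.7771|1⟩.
-0.9781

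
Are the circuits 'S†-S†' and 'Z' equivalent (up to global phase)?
Yes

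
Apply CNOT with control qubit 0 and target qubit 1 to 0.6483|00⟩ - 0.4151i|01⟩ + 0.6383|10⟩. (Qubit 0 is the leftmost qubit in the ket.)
0.6483|00⟩ - 0.4151i|01⟩ + 0.6383|11⟩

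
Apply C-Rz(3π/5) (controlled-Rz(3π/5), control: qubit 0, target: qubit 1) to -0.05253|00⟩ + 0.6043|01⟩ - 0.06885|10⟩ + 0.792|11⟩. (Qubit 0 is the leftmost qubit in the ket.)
-0.05253|00⟩ + 0.6043|01⟩ + (-0.04047 + 0.0557i)|10⟩ + (0.4655 + 0.6407i)|11⟩

C-Rz(3π/5) leaves the control-|0⟩ kets |00⟩, |01⟩ unchanged and applies Rz(3π/5) to qubit 1 on the control-|1⟩ pair (|10⟩, |11⟩).
Rz(3π/5) = [[e^(−iθ/2), 0], [0, e^(iθ/2)]] with e^(±iθ/2) = cos(θ/2) ± i·sin(θ/2); θ = 3π/5, cos(θ/2) ≈ 0.587785, sin(θ/2) ≈ 0.809017.
With a = amp(|10⟩) = -0.06885 and b = amp(|11⟩) = 0.792:
new amp(|10⟩) = (0.587785 - 0.809017i)·a = (-0.04047 + 0.0557i)
new amp(|11⟩) = (0.587785 + 0.809017i)·b = (0.4655 + 0.6407i)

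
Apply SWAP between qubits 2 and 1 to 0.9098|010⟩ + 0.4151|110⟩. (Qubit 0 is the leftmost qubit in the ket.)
0.9098|001⟩ + 0.4151|101⟩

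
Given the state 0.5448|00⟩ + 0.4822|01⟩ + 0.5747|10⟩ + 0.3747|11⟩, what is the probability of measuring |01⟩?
0.2325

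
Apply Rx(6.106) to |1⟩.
-0.08848i|0⟩ - 0.9961|1⟩

Rx(6.106) = [[cos(θ/2), −i·sin(θ/2)], [−i·sin(θ/2), cos(θ/2)]]; θ = 6.106, cos(θ/2) ≈ -0.996078, sin(θ/2) ≈ 0.0884768.
With a = amp(|0⟩) = 0 and b = amp(|1⟩) = 1:
new amp(|0⟩) = (-0.996078)·a + (-0.0884768i)·b = -0.08848i
new amp(|1⟩) = (-0.0884768i)·a + (-0.996078)·b = -0.9961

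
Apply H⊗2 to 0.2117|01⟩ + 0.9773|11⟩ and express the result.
0.5945|00⟩ - 0.5945|01⟩ - 0.3828|10⟩ + 0.3828|11⟩

H⊗2 gives amp(|y⟩) = (1/2) Σ_x (−1)^(x·y) amp(|x⟩), where x·y is the number of positions in which both x and y have a 1.
|00⟩: (0.2117 + 0.9773)/2 = 0.5945
|01⟩: (-0.2117 - 0.9773)/2 = -0.5945
|10⟩: (0.2117 - 0.9773)/2 = -0.3828
|11⟩: (-0.2117 + 0.9773)/2 = 0.3828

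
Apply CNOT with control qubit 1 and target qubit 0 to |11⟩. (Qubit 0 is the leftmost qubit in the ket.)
|01⟩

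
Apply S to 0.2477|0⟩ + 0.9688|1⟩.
0.2477|0⟩ + 0.9688i|1⟩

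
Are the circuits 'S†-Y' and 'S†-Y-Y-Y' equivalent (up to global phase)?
Yes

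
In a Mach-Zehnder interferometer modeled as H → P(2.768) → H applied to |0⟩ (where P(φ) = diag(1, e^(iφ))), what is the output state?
(0.03449 + 0.1825i)|0⟩ + (0.9655 - 0.1825i)|1⟩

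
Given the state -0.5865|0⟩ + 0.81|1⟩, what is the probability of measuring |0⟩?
0.344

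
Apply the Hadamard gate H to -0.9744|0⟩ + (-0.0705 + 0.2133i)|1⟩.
(-0.7389 + 0.1508i)|0⟩ + (-0.6392 - 0.1508i)|1⟩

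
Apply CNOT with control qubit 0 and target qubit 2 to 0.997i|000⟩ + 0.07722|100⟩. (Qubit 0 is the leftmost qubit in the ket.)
0.997i|000⟩ + 0.07722|101⟩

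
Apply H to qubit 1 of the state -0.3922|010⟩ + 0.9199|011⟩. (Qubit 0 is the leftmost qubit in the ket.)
-0.2773|000⟩ + 0.6505|001⟩ + 0.2773|010⟩ - 0.6505|011⟩

H on qubit 1 mixes each pair of kets that differ only in qubit 1: amplitudes (a, b) of (|…0…⟩, |…1…⟩) become ((a + b)/√2, (a − b)/√2). Kets absent from the input have amplitude 0.
(|000⟩, |010⟩): (a, b) = (0, -0.3922) → (-0.2773, 0.2773)
(|001⟩, |011⟩): (a, b) = (0, 0.9199) → (0.6505, -0.6505)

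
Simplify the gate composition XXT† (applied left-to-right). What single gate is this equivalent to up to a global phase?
T†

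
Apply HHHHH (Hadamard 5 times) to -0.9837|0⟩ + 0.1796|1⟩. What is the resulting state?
-0.5686|0⟩ - 0.8226|1⟩

H² = I, so H^5 = H: a single Hadamard. With (a, b) = (-0.9837, 0.1796), H gives ((a + b)/√2, (a − b)/√2) = (-0.5686, -0.8226).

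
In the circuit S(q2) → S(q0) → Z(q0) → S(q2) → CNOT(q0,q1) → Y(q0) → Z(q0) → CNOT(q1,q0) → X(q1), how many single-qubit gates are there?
7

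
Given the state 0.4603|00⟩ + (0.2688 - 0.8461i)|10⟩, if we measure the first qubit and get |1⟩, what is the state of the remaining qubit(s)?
(0.3028 - 0.9531i)|0⟩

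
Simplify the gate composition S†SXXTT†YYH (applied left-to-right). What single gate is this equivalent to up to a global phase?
H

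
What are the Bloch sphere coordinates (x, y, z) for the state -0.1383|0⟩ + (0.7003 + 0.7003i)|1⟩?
(-0.1937, -0.1937, -0.9617)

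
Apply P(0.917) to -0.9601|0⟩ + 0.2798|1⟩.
-0.9601|0⟩ + (0.1702 + 0.2221i)|1⟩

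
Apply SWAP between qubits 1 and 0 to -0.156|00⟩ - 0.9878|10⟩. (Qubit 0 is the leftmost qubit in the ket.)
-0.156|00⟩ - 0.9878|01⟩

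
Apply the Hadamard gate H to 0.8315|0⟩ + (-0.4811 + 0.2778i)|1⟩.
(0.2478 + 0.1964i)|0⟩ + (0.9281 - 0.1964i)|1⟩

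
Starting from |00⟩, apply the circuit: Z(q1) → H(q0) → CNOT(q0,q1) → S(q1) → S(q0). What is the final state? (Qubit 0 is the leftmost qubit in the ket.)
1/√2|00⟩ - 1/√2|11⟩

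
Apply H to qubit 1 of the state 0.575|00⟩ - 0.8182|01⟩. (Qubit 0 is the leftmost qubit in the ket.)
-0.172|00⟩ + 0.9851|01⟩

H on qubit 1 mixes each pair of kets that differ only in qubit 1: amplitudes (a, b) of (|…0…⟩, |…1…⟩) become ((a + b)/√2, (a − b)/√2). Kets absent from the input have amplitude 0.
(|00⟩, |01⟩): (a, b) = (0.575, -0.8182) → (-0.172, 0.9851)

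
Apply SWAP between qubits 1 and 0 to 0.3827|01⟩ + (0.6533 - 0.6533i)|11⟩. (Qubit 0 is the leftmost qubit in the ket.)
0.3827|10⟩ + (0.6533 - 0.6533i)|11⟩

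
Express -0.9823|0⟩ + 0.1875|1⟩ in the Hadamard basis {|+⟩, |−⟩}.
-0.562|+⟩ - 0.8272|−⟩

With |ψ⟩ = α|0⟩ + β|1⟩, the Hadamard-basis coefficients are ⟨+|ψ⟩ = (α + β)/√2 and ⟨−|ψ⟩ = (α − β)/√2.
Here α = -0.9823, β = 0.1875: (α + β)/√2 = -0.562, (α − β)/√2 = -0.8272.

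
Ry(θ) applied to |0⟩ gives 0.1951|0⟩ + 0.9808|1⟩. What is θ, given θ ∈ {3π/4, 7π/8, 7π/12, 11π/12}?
7π/8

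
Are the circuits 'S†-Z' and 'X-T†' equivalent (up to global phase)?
No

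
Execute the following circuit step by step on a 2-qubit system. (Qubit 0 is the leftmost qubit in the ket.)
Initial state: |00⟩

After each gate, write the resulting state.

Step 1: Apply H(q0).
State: 1/√2|00⟩ + 1/√2|10⟩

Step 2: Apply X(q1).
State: 1/√2|01⟩ + 1/√2|11⟩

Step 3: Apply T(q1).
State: (1/2 + (1/2)i)|01⟩ + (1/2 + (1/2)i)|11⟩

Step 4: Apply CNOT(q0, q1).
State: (1/2 + (1/2)i)|01⟩ + (1/2 + (1/2)i)|10⟩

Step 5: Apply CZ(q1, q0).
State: (1/2 + (1/2)i)|01⟩ + (1/2 + (1/2)i)|10⟩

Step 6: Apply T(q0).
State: (1/2 + (1/2)i)|01⟩ + (1/√2)i|10⟩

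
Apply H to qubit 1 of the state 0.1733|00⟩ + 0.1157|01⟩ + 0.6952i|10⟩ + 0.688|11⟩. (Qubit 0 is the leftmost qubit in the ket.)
0.2044|00⟩ + 0.04073|01⟩ + (0.4865 + 0.4916i)|10⟩ + (-0.4865 + 0.4916i)|11⟩

H on qubit 1 mixes each pair of kets that differ only in qubit 1: amplitudes (a, b) of (|…0…⟩, |…1…⟩) become ((a + b)/√2, (a − b)/√2). Kets absent from the input have amplitude 0.
(|00⟩, |01⟩): (a, b) = (0.1733, 0.1157) → (0.2044, 0.04073)
(|10⟩, |11⟩): (a, b) = (0.6952i, 0.688) → ((0.4865 + 0.4916i), (-0.4865 + 0.4916i))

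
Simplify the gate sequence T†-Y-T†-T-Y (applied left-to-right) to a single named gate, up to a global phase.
T†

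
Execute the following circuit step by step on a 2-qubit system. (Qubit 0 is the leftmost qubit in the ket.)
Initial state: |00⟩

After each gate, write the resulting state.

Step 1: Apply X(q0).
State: |10⟩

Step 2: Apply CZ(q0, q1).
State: |10⟩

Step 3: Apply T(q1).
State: |10⟩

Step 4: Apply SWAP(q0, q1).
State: |01⟩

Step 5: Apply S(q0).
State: |01⟩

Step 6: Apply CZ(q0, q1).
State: |01⟩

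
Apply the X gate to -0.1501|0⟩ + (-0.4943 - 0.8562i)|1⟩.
(-0.4943 - 0.8562i)|0⟩ - 0.1501|1⟩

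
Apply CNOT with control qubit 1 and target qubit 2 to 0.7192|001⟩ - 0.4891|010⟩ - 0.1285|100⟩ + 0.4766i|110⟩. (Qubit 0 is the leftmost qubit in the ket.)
0.7192|001⟩ - 0.4891|011⟩ - 0.1285|100⟩ + 0.4766i|111⟩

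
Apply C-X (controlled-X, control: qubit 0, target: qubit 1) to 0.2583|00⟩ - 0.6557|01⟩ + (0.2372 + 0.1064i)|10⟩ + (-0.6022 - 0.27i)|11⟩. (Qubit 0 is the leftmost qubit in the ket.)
0.2583|00⟩ - 0.6557|01⟩ + (-0.6022 - 0.27i)|10⟩ + (0.2372 + 0.1064i)|11⟩

C-X leaves the control-|0⟩ kets |00⟩, |01⟩ unchanged and applies X to qubit 1 on the control-|1⟩ pair (|10⟩, |11⟩).
X = [[0, 1], [1, 0]].
With a = amp(|10⟩) = (0.2372 + 0.1064i) and b = amp(|11⟩) = (-0.6022 - 0.27i):
new amp(|10⟩) = (1)·b = (-0.6022 - 0.27i)
new amp(|11⟩) = (1)·a = (0.2372 + 0.1064i)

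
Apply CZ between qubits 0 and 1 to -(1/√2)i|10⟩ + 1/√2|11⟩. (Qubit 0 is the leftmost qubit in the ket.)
-(1/√2)i|10⟩ - 1/√2|11⟩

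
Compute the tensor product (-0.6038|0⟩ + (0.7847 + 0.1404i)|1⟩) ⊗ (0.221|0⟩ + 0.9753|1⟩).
-0.1334|00⟩ - 0.5889|01⟩ + (0.1734 + 0.03103i)|10⟩ + (0.7653 + 0.1369i)|11⟩

amp(|b₁b₂…⟩) = product of the factor amplitudes for bits b₁, b₂, …; only kets whose every factor amplitude is nonzero survive.
|00⟩: (-0.6038)(0.221) = -0.1334
|01⟩: (-0.6038)(0.9753) = -0.5889
|10⟩: (0.7847 + 0.1404i)(0.221) = (0.1734 + 0.03103i)
|11⟩: (0.7847 + 0.1404i)(0.9753) = (0.7653 + 0.1369i)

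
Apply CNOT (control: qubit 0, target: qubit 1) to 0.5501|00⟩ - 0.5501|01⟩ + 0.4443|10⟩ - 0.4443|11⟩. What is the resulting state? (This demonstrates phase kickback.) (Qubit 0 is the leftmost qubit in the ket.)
0.5501|00⟩ - 0.5501|01⟩ - 0.4443|10⟩ + 0.4443|11⟩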